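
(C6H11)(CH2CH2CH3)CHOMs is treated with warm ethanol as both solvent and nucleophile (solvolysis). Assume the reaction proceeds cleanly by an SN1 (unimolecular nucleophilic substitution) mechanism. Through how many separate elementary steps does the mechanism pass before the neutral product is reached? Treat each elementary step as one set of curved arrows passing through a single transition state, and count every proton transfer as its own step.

Step 1: Rate-determining heterolysis of the C–O bond gives MsO⁻ and a secondary carbocation.
Step 2: A 1,2-hydride shift from the adjacent cyclohexyl carbon moves the positive charge from the secondary centre to an adjacent carbon, generating a more stable tertiary carbocation.
Step 3: CH3CH2OH donates an oxygen lone pair into the empty p orbital of the cation, giving a protonated ether (an oxonium ion).
Step 4: A second solvent molecule removes the proton on oxygen, giving the neutral ether product.
Total: 4 elementary steps.

4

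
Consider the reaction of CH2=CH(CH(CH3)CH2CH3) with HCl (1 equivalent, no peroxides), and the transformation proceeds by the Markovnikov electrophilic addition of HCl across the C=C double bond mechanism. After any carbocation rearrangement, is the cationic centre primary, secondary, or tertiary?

tertiary

Step 1: Electrophilic addition begins with the π(C=C) electrons forming a bond to the proton of HCl. Following Markovnikov's rule, the resulting cation is secondary. The H–Cl bond breaks heterolytically, releasing Cl⁻.
Step 2: Carbocation rearrangement: a 1,2-hydride shift from the adjacent sec-butyl carbon converts the initially-formed secondary cation into the more stable tertiary cation.
The cation rearranges from secondary to tertiary via a 1,2-hydride shift from the adjacent sec-butyl carbon; the tertiary cation is what reacts next.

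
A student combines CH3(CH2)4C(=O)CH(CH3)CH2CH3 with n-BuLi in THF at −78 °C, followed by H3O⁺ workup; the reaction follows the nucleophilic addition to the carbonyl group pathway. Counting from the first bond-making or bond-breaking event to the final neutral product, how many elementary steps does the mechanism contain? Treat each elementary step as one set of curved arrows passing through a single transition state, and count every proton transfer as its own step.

2

Step 1: A lone pair / filled orbital on the carbanion-like carbon of n-BuLi attacks the electrophilic carbonyl carbon; the π(C=O) electrons shift onto oxygen, producing a tetrahedral alkoxide intermediate.
Step 2: On H3O⁺ workup the alkoxide oxygen is protonated, giving an alcohol.
Total: 2 elementary steps.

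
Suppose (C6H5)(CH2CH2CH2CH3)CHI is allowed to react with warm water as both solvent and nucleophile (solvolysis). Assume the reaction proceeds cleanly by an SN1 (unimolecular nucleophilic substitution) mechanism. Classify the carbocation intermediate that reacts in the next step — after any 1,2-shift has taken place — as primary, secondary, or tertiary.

secondary

Step 1: The C–I bond breaks with both electrons going to the iodide; I⁻ leaves and a secondary carbocation remains.
No single 1,2-shift to an adjacent carbon would give a more-substituted cation, so no rearrangement occurs.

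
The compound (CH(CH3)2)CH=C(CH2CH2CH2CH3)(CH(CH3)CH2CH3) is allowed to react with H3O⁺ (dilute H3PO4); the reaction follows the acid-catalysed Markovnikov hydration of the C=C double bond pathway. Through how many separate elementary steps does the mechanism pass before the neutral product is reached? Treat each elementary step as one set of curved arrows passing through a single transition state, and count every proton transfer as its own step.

3

Step 1: Electrophilic addition begins with the π(C=C) electrons forming a bond to the proton of H3O⁺. Following Markovnikov's rule, the resulting cation is tertiary. H2O is released.
(No 1,2-shift: no single shift to an adjacent carbon would give a more stable cation.)
Step 2: Nucleophilic capture of the cation by H2O produces the protonated alcohol (an oxonium ion).
Step 3: H2O removes a proton from the oxonium oxygen, regenerating H3O⁺ and giving the neutral alcohol.
Total: 3 elementary steps.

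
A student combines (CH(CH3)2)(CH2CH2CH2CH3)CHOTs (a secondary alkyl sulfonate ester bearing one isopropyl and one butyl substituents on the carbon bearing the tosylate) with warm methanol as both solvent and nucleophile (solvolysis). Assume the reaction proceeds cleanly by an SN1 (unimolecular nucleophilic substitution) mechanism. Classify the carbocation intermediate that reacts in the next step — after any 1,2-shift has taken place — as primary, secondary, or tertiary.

Step 1: The C–O bond breaks with both electrons going to the tosylate; TsO⁻ leaves and a secondary carbocation remains.
Step 2: Carbocation rearrangement: a 1,2-hydride shift from the adjacent isopropyl carbon converts the initially-formed secondary cation into the more stable tertiary cation.
The cation rearranges from secondary to tertiary via a 1,2-hydride shift from the adjacent isopropyl carbon; the tertiary cation is what reacts next.

tertiary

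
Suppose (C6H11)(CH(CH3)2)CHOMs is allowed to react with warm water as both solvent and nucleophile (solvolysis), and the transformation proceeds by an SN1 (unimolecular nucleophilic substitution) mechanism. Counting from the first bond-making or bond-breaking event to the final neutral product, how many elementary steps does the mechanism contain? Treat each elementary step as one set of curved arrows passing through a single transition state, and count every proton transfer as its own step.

4

Step 1: Unassisted departure of MsO⁻ (taking the C–O bonding pair) generates a secondary carbocation.
Step 2: Carbocation rearrangement: a 1,2-hydride shift from the adjacent isopropyl carbon converts the initially-formed secondary cation into the more stable tertiary cation.
Step 3: H2O donates an oxygen lone pair into the empty p orbital of the cation, giving a protonated alcohol (an oxonium ion).
Step 4: A second solvent molecule removes the proton on oxygen, giving the neutral alcohol product.
Total: 4 elementary steps.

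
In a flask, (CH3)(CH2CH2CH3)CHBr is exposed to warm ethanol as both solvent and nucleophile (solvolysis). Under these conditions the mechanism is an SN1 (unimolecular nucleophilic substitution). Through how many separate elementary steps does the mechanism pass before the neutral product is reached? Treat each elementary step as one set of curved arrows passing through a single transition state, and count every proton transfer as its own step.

Step 1: Ionisation: the C–Br σ-bond cleaves heterolytically; both bonding electrons depart with Br⁻, leaving a secondary carbocation at the α-carbon.
(No 1,2-shift: no single shift to an adjacent carbon would give a more stable cation.)
Step 2: Nucleophilic capture: the oxygen of CH3CH2OH bonds to the cationic carbon, producing an oxonium-ion intermediate.
Step 3: Proton transfer from the O–H of the oxonium ion to a solvent molecule delivers the neutral ether.
Total: 3 elementary steps.

3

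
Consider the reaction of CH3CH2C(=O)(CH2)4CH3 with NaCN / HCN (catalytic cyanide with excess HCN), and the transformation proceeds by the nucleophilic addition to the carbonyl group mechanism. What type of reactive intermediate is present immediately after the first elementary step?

Step 1: Nucleophilic addition: CN⁻ adds to the carbonyl carbon, pushing the π(C=O) electron pair onto oxygen and giving a tetrahedral alkoxide.
After step 1 the species present is a tetrahedral alkoxide intermediate.

tetrahedral alkoxide intermediate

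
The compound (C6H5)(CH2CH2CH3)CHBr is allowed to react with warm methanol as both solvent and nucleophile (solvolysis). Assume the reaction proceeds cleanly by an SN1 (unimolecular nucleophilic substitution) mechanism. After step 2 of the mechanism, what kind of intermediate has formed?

oxonium ion

Step 1: The C–Br bond breaks with both electrons going to the bromide; Br⁻ leaves and a secondary carbocation remains.
Step 2: A lone pair on the oxygen of CH3OH attacks the carbocation, forming a new C–O σ-bond and an oxonium ion.
After step 2 the species present is an oxonium ion.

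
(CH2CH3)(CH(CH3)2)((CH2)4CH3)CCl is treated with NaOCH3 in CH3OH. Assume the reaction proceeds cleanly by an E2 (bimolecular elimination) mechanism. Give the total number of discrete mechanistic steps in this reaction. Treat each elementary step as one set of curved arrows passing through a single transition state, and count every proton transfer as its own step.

1

Step 1: In one step, CH3O⁻ pulls off a β-proton, the C–Cl bond cleaves, and a C=C double bond forms between the α- and β-carbons (E2, anti elimination).
Total: 1 elementary step.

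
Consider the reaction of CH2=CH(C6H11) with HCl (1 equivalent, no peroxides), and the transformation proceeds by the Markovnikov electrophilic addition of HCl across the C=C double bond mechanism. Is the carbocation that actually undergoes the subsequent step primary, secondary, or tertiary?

Step 1: Protonation of the alkene by HCl: the π bond acts as the nucleophile and picks up H⁺, giving the more stable (Markovnikov) secondary carbocation. The H–Cl bond breaks heterolytically, releasing Cl⁻.
Step 2: A 1,2-hydride shift from the adjacent cyclohexyl carbon moves the positive charge from the secondary centre to an adjacent carbon, generating a more stable tertiary carbocation.
The cation rearranges from secondary to tertiary via a 1,2-hydride shift from the adjacent cyclohexyl carbon; the tertiary cation is what reacts next.

tertiary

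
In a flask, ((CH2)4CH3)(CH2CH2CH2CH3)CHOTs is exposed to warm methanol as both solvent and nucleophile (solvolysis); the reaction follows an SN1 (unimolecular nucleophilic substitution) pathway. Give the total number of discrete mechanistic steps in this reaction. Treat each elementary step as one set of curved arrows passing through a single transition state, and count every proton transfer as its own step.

Step 1: The C–O bond breaks with both electrons going to the tosylate; TsO⁻ leaves and a secondary carbocation remains.
(No 1,2-shift: no single shift to an adjacent carbon would give a more stable cation.)
Step 2: A lone pair on the oxygen of CH3OH attacks the carbocation, forming a new C–O σ-bond and an oxonium ion.
Step 3: A second solvent molecule removes the proton on oxygen, giving the neutral ether product.
Total: 3 elementary steps.

3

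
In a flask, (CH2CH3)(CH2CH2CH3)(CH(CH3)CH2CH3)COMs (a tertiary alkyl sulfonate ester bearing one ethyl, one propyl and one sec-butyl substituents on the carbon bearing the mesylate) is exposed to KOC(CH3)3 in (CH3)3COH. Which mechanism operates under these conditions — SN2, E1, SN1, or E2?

Conditions: a strong/bulky base with a tertiary substrate bearing a β-hydrogen.
These conditions are the textbook signature of the E2 pathway.
A strong (often hindered) base removes a β-H in concert with loss of the leaving group — bimolecular elimination.

E2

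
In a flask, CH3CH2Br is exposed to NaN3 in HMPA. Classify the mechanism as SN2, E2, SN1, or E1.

Conditions: a primary substrate with a strong nucleophile in the polar aprotic solvent HMPA.
These conditions are the textbook signature of the SN2 pathway.
An unhindered substrate with a strong nucleophile in a polar aprotic solvent favours one-step backside displacement.

SN2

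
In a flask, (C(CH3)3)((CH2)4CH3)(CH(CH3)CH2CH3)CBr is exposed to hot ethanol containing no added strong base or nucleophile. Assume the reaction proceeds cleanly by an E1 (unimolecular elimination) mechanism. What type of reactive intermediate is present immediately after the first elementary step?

Step 1: Rate-determining heterolysis of the C–Br bond gives Br⁻ and a tertiary carbocation.
After step 1 the species present is a tertiary carbocation.

tertiary carbocation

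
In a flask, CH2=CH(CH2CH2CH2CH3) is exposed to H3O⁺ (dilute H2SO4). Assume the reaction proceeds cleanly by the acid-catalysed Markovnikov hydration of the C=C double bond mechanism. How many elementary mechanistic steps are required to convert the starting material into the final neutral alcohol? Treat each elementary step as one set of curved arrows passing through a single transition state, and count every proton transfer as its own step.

3

Step 1: The π electrons of the C=C bond attack a proton of H3O⁺; Markovnikov addition places the new C–H on the less-substituted alkene carbon, so the positive charge ends up on the more-substituted carbon — a secondary carbocation. H2O is released.
(No 1,2-shift: no single shift to an adjacent carbon would give a more stable cation.)
Step 2: Nucleophilic capture of the cation by H2O produces the protonated alcohol (an oxonium ion).
Step 3: H2O removes a proton from the oxonium oxygen, regenerating H3O⁺ and giving the neutral alcohol.
Total: 3 elementary steps.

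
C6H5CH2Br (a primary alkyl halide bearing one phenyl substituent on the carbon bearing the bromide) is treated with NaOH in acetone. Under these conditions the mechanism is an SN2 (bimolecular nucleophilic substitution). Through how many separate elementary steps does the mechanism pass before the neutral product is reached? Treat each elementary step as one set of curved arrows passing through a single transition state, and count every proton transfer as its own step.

Step 1: Backside attack by OH⁻ on the carbon bearing the bromide: the new C–O bond forms as the C–Br bond breaks, with Walden inversion at carbon.
Total: 1 elementary step.

1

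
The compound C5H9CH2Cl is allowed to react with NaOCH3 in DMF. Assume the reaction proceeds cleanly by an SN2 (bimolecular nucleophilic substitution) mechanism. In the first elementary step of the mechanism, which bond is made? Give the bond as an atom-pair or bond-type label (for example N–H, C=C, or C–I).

Step 1: CH3O⁻ attacks the back face of the α-carbon while Cl⁻ departs with the C–Cl bonding pair — a single concerted displacement through a pentacoordinate transition state.
The bond formed in this step is the C–O bond.

C–O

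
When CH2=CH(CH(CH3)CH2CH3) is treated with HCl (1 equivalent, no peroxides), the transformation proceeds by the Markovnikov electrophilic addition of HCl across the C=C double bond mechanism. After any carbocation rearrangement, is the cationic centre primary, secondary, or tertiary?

tertiary

Step 1: Protonation of the alkene by HCl: the π bond acts as the nucleophile and picks up H⁺, giving the more stable (Markovnikov) secondary carbocation. The H–Cl bond breaks heterolytically, releasing Cl⁻.
Step 2: Carbocation rearrangement: a 1,2-hydride shift from the adjacent sec-butyl carbon converts the initially-formed secondary cation into the more stable tertiary cation.
The cation rearranges from secondary to tertiary via a 1,2-hydride shift from the adjacent sec-butyl carbon; the tertiary cation is what reacts next.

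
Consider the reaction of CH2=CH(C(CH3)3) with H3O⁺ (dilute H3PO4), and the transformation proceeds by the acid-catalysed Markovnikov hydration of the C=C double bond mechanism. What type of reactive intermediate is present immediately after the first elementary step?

Step 1: Protonation of the alkene by H3O⁺: the π bond acts as the nucleophile and picks up H⁺, giving the more stable (Markovnikov) secondary carbocation. H2O is released.
After step 1 the species present is a secondary carbocation.

secondary carbocation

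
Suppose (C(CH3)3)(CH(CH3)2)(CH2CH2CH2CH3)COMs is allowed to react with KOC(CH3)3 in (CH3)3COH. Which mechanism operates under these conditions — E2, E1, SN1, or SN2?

Conditions: a strong/bulky base with a tertiary substrate bearing a β-hydrogen.
These conditions are the textbook signature of the E2 pathway.
A strong (often hindered) base removes a β-H in concert with loss of the leaving group — bimolecular elimination.

E2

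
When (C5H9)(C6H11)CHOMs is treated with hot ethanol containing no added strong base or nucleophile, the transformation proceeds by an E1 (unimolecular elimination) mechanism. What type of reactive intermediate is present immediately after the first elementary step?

secondary carbocation

Step 1: The C–O bond breaks with both electrons going to the mesylate; MsO⁻ leaves and a secondary carbocation remains.
After step 1 the species present is a secondary carbocation.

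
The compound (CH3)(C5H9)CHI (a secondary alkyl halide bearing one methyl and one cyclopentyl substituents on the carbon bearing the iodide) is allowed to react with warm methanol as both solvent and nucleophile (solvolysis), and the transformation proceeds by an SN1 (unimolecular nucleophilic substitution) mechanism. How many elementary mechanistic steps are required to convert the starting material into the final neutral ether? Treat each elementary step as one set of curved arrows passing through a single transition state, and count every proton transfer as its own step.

Step 1: Unassisted departure of I⁻ (taking the C–I bonding pair) generates a secondary carbocation.
Step 2: A 1,2-hydride shift from the adjacent cyclopentyl carbon moves the positive charge from the secondary centre to an adjacent carbon, generating a more stable tertiary carbocation.
Step 3: Nucleophilic capture: the oxygen of CH3OH bonds to the cationic carbon, producing an oxonium-ion intermediate.
Step 4: Proton transfer from the O–H of the oxonium ion to a solvent molecule delivers the neutral ether.
Total: 4 elementary steps.

4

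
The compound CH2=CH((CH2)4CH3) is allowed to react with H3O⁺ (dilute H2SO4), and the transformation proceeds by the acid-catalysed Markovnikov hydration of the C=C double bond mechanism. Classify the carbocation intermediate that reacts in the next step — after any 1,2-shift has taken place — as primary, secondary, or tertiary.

Step 1: Protonation of the alkene by H3O⁺: the π bond acts as the nucleophile and picks up H⁺, giving the more stable (Markovnikov) secondary carbocation. H2O is released.
No single 1,2-shift to an adjacent carbon would give a more-substituted cation, so no rearrangement occurs.

secondary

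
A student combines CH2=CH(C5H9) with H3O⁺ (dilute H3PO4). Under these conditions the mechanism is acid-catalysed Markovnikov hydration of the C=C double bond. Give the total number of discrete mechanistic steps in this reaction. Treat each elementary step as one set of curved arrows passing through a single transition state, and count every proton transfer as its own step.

Step 1: The π electrons of the C=C bond attack a proton of H3O⁺; Markovnikov addition places the new C–H on the less-substituted alkene carbon, so the positive charge ends up on the more-substituted carbon — a secondary carbocation. H2O is released.
Step 2: Carbocation rearrangement: a 1,2-hydride shift from the adjacent cyclopentyl carbon converts the initially-formed secondary cation into the more stable tertiary cation.
Step 3: Water acts as the nucleophile: an oxygen lone pair bonds to the cationic carbon, giving an oxonium-ion intermediate.
Step 4: H2O removes a proton from the oxonium oxygen, regenerating H3O⁺ and giving the neutral alcohol.
Total: 4 elementary steps.

4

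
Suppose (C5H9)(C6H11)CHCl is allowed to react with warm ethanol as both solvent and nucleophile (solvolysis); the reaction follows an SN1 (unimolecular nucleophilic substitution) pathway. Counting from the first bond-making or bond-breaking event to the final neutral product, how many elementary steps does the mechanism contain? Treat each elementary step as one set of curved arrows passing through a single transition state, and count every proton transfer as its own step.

4

Step 1: Unassisted departure of Cl⁻ (taking the C–Cl bonding pair) generates a secondary carbocation.
Step 2: A 1,2-hydride shift from the adjacent cyclohexyl carbon moves the positive charge from the secondary centre to an adjacent carbon, generating a more stable tertiary carbocation.
Step 3: Nucleophilic capture: the oxygen of CH3CH2OH bonds to the cationic carbon, producing an oxonium-ion intermediate.
Step 4: Deprotonation of the oxonium oxygen by solvent ethanol yields the neutral ether.
Total: 4 elementary steps.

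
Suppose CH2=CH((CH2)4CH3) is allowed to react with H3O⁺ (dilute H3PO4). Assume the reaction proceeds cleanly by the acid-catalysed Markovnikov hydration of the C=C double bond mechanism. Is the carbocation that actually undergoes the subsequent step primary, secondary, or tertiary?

secondary

Step 1: The π electrons of the C=C bond attack a proton of H3O⁺; Markovnikov addition places the new C–H on the less-substituted alkene carbon, so the positive charge ends up on the more-substituted carbon — a secondary carbocation. H2O is released.
No single 1,2-shift to an adjacent carbon would give a more-substituted cation, so no rearrangement occurs.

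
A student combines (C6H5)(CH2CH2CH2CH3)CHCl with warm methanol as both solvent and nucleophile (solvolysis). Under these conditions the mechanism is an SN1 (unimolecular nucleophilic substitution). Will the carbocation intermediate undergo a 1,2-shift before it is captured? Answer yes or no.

The first-formed carbocation is secondary.
No single 1,2-shift to an adjacent carbon would produce a more-substituted cation than the one already present, so no rearrangement occurs.

no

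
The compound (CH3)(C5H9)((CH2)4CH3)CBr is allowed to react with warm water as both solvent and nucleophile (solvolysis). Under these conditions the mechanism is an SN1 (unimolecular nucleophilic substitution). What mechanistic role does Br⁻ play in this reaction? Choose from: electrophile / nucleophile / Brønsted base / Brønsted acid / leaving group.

leaving group

Step 1: The C–Br bond breaks with both electrons going to the bromide; Br⁻ leaves and a tertiary carbocation remains.
Br⁻ departs with both electrons of the breaking σ-bond — that is the definition of a leaving group.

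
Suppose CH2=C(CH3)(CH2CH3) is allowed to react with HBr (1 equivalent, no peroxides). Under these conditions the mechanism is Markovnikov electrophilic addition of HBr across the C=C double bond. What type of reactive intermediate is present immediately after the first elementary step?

tertiary carbocation

Step 1: The π electrons of the C=C bond attack a proton of HBr; Markovnikov addition places the new C–H on the less-substituted alkene carbon, so the positive charge ends up on the more-substituted carbon — a tertiary carbocation. The H–Br bond breaks heterolytically, releasing Br⁻.
After step 1 the species present is a tertiary carbocation.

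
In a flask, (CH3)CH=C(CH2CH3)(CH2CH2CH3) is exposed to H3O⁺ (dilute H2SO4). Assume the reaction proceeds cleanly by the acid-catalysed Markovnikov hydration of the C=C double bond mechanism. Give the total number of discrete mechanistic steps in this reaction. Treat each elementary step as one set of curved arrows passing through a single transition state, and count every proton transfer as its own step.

Step 1: Electrophilic addition begins with the π(C=C) electrons forming a bond to the proton of H3O⁺. Following Markovnikov's rule, the resulting cation is tertiary. H2O is released.
(No 1,2-shift: no single shift to an adjacent carbon would give a more stable cation.)
Step 2: Water acts as the nucleophile: an oxygen lone pair bonds to the cationic carbon, giving an oxonium-ion intermediate.
Step 3: H2O removes a proton from the oxonium oxygen, regenerating H3O⁺ and giving the neutral alcohol.
Total: 3 elementary steps.

3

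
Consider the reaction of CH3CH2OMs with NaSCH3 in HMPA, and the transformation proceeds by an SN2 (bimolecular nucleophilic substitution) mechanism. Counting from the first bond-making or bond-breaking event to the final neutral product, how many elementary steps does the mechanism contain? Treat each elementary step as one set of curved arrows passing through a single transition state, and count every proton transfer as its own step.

Step 1: The methanethiolate nucleophile donates a lone pair from S to the α-carbon in a backside attack; simultaneously the C–O σ-bond breaks and both of its electrons leave with MsO⁻. One concerted step with inversion of configuration.
Total: 1 elementary step.

1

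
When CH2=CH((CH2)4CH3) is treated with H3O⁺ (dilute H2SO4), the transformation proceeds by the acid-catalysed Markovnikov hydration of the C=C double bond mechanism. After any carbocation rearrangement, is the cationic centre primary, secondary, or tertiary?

Step 1: The π electrons of the C=C bond attack a proton of H3O⁺; Markovnikov addition places the new C–H on the less-substituted alkene carbon, so the positive charge ends up on the more-substituted carbon — a secondary carbocation. H2O is released.
No single 1,2-shift to an adjacent carbon would give a more-substituted cation, so no rearrangement occurs.

secondary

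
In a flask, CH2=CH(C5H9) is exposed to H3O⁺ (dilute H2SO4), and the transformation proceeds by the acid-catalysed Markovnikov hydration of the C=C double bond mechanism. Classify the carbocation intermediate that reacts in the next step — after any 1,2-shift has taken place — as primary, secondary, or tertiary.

Step 1: Protonation of the alkene by H3O⁺: the π bond acts as the nucleophile and picks up H⁺, giving the more stable (Markovnikov) secondary carbocation. H2O is released.
Step 2: A hydride (H with its bonding pair) migrates from the adjacent cyclopentyl carbon to the cationic centre — a 1,2-hydride shift — upgrading the secondary cation to a tertiary one.
The cation rearranges from secondary to tertiary via a 1,2-hydride shift from the adjacent cyclopentyl carbon; the tertiary cation is what reacts next.

tertiary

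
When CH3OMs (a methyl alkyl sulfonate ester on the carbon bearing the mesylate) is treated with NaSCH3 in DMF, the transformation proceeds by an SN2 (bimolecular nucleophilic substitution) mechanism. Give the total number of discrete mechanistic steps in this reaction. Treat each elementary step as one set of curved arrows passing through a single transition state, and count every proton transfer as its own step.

1

Step 1: The methanethiolate nucleophile donates a lone pair from S to the α-carbon in a backside attack; simultaneously the C–O σ-bond breaks and both of its electrons leave with MsO⁻. One concerted step with inversion of configuration.
Total: 1 elementary step.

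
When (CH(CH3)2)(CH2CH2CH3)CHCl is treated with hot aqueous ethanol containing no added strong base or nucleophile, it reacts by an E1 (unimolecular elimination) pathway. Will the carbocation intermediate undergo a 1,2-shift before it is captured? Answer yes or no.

The first-formed carbocation is secondary.
The adjacent isopropyl carbon already bears 2 other carbon substituents and has a hydrogen to migrate; after a 1,2-hydride shift from that carbon the positive charge sits on a tertiary centre.
Tertiary is more stable than secondary, so the shift occurs.

yes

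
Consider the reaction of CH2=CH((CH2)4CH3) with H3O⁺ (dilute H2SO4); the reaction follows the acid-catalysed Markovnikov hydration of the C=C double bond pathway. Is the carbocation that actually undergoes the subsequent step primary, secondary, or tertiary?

Step 1: Electrophilic addition begins with the π(C=C) electrons forming a bond to the proton of H3O⁺. Following Markovnikov's rule, the resulting cation is secondary. H2O is released.
No single 1,2-shift to an adjacent carbon would give a more-substituted cation, so no rearrangement occurs.

secondary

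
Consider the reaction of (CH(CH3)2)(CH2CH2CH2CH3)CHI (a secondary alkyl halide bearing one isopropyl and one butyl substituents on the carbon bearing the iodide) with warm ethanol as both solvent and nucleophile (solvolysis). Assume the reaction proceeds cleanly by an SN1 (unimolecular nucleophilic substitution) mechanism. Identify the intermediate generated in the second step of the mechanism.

tertiary carbocation

Step 1: Ionisation: the C–I σ-bond cleaves heterolytically; both bonding electrons depart with I⁻, leaving a secondary carbocation at the α-carbon.
Step 2: A 1,2-hydride shift from the adjacent isopropyl carbon moves the positive charge from the secondary centre to an adjacent carbon, generating a more stable tertiary carbocation.
After step 2 the species present is a tertiary carbocation.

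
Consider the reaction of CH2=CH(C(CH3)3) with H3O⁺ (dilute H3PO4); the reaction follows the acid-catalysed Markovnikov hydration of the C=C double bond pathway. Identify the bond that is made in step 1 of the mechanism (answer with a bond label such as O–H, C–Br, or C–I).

Step 1: The π electrons of the C=C bond attack a proton of H3O⁺; Markovnikov addition places the new C–H on the less-substituted alkene carbon, so the positive charge ends up on the more-substituted carbon — a secondary carbocation. H2O is released.
The bond formed in this step is the C–H bond.

C–H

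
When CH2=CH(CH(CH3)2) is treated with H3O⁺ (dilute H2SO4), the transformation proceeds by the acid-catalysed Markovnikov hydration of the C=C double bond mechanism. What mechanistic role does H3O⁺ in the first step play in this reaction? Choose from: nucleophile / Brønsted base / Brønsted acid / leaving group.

Brønsted acid

Step 1: Protonation of the alkene by H3O⁺: the π bond acts as the nucleophile and picks up H⁺, giving the more stable (Markovnikov) secondary carbocation. H2O is released.
H3O⁺ in the first step donates a proton in a proton-transfer step — a Brønsted acid.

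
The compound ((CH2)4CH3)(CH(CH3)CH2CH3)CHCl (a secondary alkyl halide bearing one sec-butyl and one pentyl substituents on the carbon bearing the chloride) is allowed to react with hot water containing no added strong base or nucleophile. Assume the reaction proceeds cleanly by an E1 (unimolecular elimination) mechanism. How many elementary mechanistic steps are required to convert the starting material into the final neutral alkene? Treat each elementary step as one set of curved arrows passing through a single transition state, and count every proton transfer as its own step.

3

Step 1: Unassisted departure of Cl⁻ (taking the C–Cl bonding pair) generates a secondary carbocation.
Step 2: Carbocation rearrangement: a 1,2-hydride shift from the adjacent sec-butyl carbon converts the initially-formed secondary cation into the more stable tertiary cation.
Step 3: A weak base (a water molecule from the solvent) removes a proton from a carbon adjacent to the cationic centre; the electrons of that C–H bond become the new π(C=C) bond, giving the alkene.
Total: 3 elementary steps.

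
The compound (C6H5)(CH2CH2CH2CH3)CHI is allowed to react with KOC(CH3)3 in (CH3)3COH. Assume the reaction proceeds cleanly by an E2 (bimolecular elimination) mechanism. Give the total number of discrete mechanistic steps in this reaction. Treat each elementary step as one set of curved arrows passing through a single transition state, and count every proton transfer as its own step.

Step 1: The strong base (CH3)3CO⁻ removes a β-hydrogen; in the same concerted event the electrons of the breaking C–H bond form the new π(C=C) bond and the C–I σ-bond breaks, expelling I⁻. Anti-periplanar geometry; one transition state.
Total: 1 elementary step.

1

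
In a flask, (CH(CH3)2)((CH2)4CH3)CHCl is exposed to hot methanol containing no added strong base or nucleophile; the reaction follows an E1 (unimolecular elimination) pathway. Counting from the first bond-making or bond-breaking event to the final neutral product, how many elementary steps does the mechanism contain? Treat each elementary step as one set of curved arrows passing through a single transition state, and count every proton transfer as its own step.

Step 1: Rate-determining heterolysis of the C–Cl bond gives Cl⁻ and a secondary carbocation.
Step 2: A 1,2-hydride shift from the adjacent isopropyl carbon moves the positive charge from the secondary centre to an adjacent carbon, generating a more stable tertiary carbocation.
Step 3: Loss of a β-proton to a methanol molecule of the solvent: the C–H bonding pair collapses toward the cationic carbon to form the C=C π bond, yielding the alkene.
Total: 3 elementary steps.

3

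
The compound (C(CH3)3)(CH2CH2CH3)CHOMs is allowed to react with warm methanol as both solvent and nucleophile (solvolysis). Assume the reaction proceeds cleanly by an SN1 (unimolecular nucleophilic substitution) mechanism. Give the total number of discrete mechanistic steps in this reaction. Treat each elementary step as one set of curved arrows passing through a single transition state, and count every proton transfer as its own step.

Step 1: The C–O bond breaks with both electrons going to the mesylate; MsO⁻ leaves and a secondary carbocation remains.
Step 2: A methyl group with its bonding pair migrates from the adjacent tert-butyl carbon to the cationic centre — a 1,2-methyl shift — upgrading the secondary cation to a tertiary one.
Step 3: Nucleophilic capture: the oxygen of CH3OH bonds to the cationic carbon, producing an oxonium-ion intermediate.
Step 4: Proton transfer from the O–H of the oxonium ion to a solvent molecule delivers the neutral ether.
Total: 4 elementary steps.

4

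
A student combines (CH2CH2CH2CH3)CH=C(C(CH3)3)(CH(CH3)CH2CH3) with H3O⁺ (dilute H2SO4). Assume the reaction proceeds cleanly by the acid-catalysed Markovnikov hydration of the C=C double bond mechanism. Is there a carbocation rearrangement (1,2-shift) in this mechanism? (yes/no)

no

The first-formed carbocation is tertiary.
No single 1,2-shift to an adjacent carbon would produce a more-substituted cation than the one already present, so no rearrangement occurs.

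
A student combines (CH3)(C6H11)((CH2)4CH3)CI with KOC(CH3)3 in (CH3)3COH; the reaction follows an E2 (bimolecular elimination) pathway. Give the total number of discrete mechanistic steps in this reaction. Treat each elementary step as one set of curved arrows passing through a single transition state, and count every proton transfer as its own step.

1

Step 1: In one step, (CH3)3CO⁻ pulls off a β-proton, the C–I bond cleaves, and a C=C double bond forms between the α- and β-carbons (E2, anti elimination).
Total: 1 elementary step.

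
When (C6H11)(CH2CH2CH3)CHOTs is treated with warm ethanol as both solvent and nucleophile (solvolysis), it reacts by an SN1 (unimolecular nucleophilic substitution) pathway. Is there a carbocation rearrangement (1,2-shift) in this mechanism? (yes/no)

yes

The first-formed carbocation is secondary.
The adjacent cyclohexyl carbon already bears 2 other carbon substituents and has a hydrogen to migrate; after a 1,2-hydride shift from that carbon the positive charge sits on a tertiary centre.
Tertiary is more stable than secondary, so the shift occurs.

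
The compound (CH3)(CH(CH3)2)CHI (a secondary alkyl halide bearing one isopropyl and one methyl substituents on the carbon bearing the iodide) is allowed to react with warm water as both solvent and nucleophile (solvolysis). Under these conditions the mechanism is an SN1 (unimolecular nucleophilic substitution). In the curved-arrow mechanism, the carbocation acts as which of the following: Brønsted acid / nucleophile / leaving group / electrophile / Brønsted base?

electrophile

Step 3: H2O donates an oxygen lone pair into the empty p orbital of the cation, giving a protonated alcohol (an oxonium ion).
The carbocation accepts an electron pair into an empty or π* orbital — it is the electrophile.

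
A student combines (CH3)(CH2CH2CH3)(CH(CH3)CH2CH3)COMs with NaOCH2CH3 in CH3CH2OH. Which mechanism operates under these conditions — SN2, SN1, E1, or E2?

Conditions: a strong base with a tertiary substrate bearing a β-hydrogen.
These conditions are the textbook signature of the E2 pathway.
A strong (often hindered) base removes a β-H in concert with loss of the leaving group — bimolecular elimination.

E2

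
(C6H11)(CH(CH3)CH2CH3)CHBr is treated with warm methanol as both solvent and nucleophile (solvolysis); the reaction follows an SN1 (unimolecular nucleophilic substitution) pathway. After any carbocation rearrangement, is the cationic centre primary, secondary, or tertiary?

tertiary

Step 1: Ionisation: the C–Br σ-bond cleaves heterolytically; both bonding electrons depart with Br⁻, leaving a secondary carbocation at the α-carbon.
Step 2: A hydride (H with its bonding pair) migrates from the adjacent sec-butyl carbon to the cationic centre — a 1,2-hydride shift — upgrading the secondary cation to a tertiary one.
The cation rearranges from secondary to tertiary via a 1,2-hydride shift from the adjacent sec-butyl carbon; the tertiary cation is what reacts next.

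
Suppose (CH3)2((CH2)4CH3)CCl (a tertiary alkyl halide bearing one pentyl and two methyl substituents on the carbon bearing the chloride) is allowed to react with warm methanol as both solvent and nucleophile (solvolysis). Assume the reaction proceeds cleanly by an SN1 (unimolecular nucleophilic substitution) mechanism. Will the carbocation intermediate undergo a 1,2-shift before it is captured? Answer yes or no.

no

The first-formed carbocation is tertiary.
No single 1,2-shift to an adjacent carbon would produce a more-substituted cation than the one already present, so no rearrangement occurs.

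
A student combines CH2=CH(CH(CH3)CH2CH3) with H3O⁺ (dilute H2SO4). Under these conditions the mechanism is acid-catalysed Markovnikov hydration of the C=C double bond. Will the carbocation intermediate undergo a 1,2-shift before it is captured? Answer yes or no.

The first-formed carbocation is secondary.
The adjacent sec-butyl carbon already bears 2 other carbon substituents and has a hydrogen to migrate; after a 1,2-hydride shift from that carbon the positive charge sits on a tertiary centre.
Tertiary is more stable than secondary, so the shift occurs.

yes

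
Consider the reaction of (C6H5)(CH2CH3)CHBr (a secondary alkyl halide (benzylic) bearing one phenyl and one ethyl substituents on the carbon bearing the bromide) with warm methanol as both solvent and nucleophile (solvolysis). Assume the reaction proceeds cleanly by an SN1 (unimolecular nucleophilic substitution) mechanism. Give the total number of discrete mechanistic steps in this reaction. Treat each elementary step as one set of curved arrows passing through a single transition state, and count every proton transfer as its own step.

3

Step 1: Ionisation: the C–Br σ-bond cleaves heterolytically; both bonding electrons depart with Br⁻, leaving a secondary carbocation at the α-carbon.
(No 1,2-shift: no single shift to an adjacent carbon would give a more stable cation.)
Step 2: A lone pair on the oxygen of CH3OH attacks the carbocation, forming a new C–O σ-bond and an oxonium ion.
Step 3: A second solvent molecule removes the proton on oxygen, giving the neutral ether product.
Total: 3 elementary steps.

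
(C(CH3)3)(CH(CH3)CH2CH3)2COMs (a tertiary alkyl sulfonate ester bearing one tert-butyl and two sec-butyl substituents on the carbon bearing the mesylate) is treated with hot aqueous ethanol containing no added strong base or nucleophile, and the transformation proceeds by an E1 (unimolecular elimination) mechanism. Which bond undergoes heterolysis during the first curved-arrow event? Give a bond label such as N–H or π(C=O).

C–O

Step 1: The C–O bond breaks with both electrons going to the mesylate; MsO⁻ leaves and a tertiary carbocation remains.
The bond broken in this step is the C–O bond.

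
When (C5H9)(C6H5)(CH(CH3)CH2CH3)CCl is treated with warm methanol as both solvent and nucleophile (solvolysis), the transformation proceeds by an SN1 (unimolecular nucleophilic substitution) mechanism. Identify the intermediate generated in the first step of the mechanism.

tertiary carbocation

Step 1: Unassisted departure of Cl⁻ (taking the C–Cl bonding pair) generates a tertiary carbocation.
After step 1 the species present is a tertiary carbocation.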